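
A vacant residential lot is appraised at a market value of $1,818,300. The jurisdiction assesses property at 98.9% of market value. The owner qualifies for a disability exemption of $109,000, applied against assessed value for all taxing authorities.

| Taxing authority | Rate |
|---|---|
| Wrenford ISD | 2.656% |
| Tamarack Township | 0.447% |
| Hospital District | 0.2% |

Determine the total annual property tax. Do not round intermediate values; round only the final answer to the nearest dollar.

$55,798

Assessed value = $1,818,300 × 0.989 = $1,798,298.7
Taxable value = $1,798,298.7 − $109,000 = $1,689,298.7
Wrenford ISD: $1,689,298.7 × 0.02656 = $44,867.773472
Tamarack Township: $1,689,298.7 × 0.00447 = $7,551.165189
Hospital District: $1,689,298.7 × 0.002 = $3,378.5974
Total = $44,867.773472 + $7,551.165189 + $3,378.5974 = $55,797.536061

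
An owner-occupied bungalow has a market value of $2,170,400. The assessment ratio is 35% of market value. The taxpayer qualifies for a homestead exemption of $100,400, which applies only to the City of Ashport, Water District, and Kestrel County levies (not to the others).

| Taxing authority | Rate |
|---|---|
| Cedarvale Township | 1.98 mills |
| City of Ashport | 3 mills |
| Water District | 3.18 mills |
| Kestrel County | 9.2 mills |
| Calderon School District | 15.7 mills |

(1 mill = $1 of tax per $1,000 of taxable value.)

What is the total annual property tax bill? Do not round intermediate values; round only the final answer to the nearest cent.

Assessed value = $2,170,400 × 0.35 = $759,640
Cedarvale Township: $759,640 × 0.00198 = $1,504.0872
City of Ashport: ($759,640 − $100,400) × 0.003 = $659,240 × 0.003 = $1,977.72
Water District: ($759,640 − $100,400) × 0.00318 = $659,240 × 0.00318 = $2,096.3832
Kestrel County: ($759,640 − $100,400) × 0.0092 = $659,240 × 0.0092 = $6,065.008
Calderon School District: $759,640 × 0.0157 = $11,926.348
Total = $23,569.5464

$23,569.55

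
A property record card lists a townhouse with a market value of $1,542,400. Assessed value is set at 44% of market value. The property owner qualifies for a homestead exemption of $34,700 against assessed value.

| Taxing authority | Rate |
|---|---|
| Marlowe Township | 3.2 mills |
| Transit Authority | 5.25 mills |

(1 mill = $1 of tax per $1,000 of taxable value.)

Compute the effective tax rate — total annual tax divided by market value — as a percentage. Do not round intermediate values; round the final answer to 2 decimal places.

Assessed value = $1,542,400 × 0.44 = $678,656
Taxable value = $678,656 − $34,700 = $643,956
Marlowe Township: $643,956 × 0.0032 = $2,060.6592
Transit Authority: $643,956 × 0.00525 = $3,380.769
Total tax = $5,441.4282
Effective rate = $5,441.4282 ÷ $1,542,400 = 0.35% of market value

0.35%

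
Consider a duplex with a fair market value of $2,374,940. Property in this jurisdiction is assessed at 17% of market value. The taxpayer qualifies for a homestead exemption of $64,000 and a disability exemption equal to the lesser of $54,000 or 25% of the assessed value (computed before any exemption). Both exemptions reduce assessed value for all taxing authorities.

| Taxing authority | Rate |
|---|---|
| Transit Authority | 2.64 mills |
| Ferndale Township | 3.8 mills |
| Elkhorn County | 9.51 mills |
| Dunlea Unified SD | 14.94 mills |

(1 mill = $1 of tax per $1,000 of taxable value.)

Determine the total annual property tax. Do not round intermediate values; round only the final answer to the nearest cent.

$8,826.50

Assessed value = $2,374,940 × 0.17 = $403,739.8
Disability exemption = min($54,000, 25% × $403,739.8) = min($54,000, $100,934.95) = $54,000 (dollar cap binds)
Taxable value = $403,739.8 − $64,000 − $54,000 = $285,739.8
Transit Authority: $285,739.8 × 0.00264 = $754.353072
Ferndale Township: $285,739.8 × 0.0038 = $1,085.81124
Elkhorn County: $285,739.8 × 0.00951 = $2,717.385498
Dunlea Unified SD: $285,739.8 × 0.01494 = $4,268.952612
Total = $8,826.502422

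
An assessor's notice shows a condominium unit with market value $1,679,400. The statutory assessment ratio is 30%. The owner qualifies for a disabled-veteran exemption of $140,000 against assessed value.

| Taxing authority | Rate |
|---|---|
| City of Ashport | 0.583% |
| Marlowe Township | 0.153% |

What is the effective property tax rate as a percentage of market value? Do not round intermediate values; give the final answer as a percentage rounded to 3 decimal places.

0.159%

Assessed value = $1,679,400 × 0.3 = $503,820
Taxable value = $503,820 − $140,000 = $363,820
City of Ashport: $363,820 × 0.00583 = $2,121.0706
Marlowe Township: $363,820 × 0.00153 = $556.6446
Total tax = $2,677.7152
Effective rate = $2,677.7152 ÷ $1,679,400 = 0.159% of market value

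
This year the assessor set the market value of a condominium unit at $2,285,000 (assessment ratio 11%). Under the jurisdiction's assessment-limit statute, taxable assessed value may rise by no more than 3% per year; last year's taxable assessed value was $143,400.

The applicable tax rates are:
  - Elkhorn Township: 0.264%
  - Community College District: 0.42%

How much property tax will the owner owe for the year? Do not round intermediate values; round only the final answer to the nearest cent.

$1,010.28

Uncapped assessed value = $2,285,000 × 0.11 = $251,350
Cap limit = $143,400 × 1.03 = $147,702
Taxable assessed value = min($251,350, $147,702) = $147,702 (cap binds)
Elkhorn Township: $147,702 × 0.00264 = $389.93328
Community College District: $147,702 × 0.0042 = $620.3484
Total = $1,010.28168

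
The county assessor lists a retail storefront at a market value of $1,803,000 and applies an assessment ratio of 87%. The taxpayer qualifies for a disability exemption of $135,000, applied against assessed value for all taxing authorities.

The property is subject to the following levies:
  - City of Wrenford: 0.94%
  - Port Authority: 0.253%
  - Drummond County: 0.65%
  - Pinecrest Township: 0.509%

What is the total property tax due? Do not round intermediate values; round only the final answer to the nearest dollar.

Assessed value = $1,803,000 × 0.87 = $1,568,610
Taxable value = $1,568,610 − $135,000 = $1,433,610
City of Wrenford: $1,433,610 × 0.0094 = $13,475.934
Port Authority: $1,433,610 × 0.00253 = $3,627.0333
Drummond County: $1,433,610 × 0.0065 = $9,318.465
Pinecrest Township: $1,433,610 × 0.00509 = $7,297.0749
Total = $13,475.934 + $3,627.0333 + $9,318.465 + $7,297.0749 = $33,718.5072

$33,719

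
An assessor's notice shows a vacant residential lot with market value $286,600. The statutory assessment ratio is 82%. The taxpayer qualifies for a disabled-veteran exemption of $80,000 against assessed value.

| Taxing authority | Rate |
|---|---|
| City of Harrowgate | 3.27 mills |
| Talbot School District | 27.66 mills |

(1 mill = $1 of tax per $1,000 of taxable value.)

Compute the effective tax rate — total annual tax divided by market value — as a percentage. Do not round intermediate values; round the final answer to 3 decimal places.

1.673%

Assessed value = $286,600 × 0.82 = $235,012
Taxable value = $235,012 − $80,000 = $155,012
City of Harrowgate: $155,012 × 0.00327 = $506.88924
Talbot School District: $155,012 × 0.02766 = $4,287.63192
Total tax = $4,794.52116
Effective rate = $4,794.52116 ÷ $286,600 = 1.673% of market value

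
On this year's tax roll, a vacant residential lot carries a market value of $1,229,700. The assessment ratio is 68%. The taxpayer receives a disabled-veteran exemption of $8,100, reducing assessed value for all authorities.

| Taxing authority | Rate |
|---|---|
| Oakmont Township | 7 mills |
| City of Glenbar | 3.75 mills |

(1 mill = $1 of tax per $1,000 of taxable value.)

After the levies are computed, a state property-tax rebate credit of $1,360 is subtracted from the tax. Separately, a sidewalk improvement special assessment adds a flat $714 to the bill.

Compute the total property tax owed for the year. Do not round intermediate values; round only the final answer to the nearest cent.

Assessed value = $1,229,700 × 0.68 = $836,196
Taxable value = $836,196 − $8,100 = $828,096
Oakmont Township: $828,096 × 0.007 = $5,796.672
City of Glenbar: $828,096 × 0.00375 = $3,105.36
Levies subtotal = $8,902.032
After credit = $8,902.032 − $1,360 = $7,542.032
Total = $7,542.032 + $714 = $8,256.032

$8,256.03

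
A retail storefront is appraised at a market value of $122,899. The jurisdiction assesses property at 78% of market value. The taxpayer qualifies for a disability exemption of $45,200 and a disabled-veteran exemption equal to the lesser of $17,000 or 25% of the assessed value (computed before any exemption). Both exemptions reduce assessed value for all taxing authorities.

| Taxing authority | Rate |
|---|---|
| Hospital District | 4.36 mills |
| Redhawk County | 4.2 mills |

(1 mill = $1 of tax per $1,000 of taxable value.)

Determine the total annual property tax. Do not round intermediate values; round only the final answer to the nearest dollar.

$288

Assessed value = $122,899 × 0.78 = $95,861.22
Disabled-veteran exemption = min($17,000, 25% × $95,861.22) = min($17,000, $23,965.305) = $17,000 (dollar cap binds)
Taxable value = $95,861.22 − $45,200 − $17,000 = $33,661.22
Hospital District: $33,661.22 × 0.00436 = $146.7629192
Redhawk County: $33,661.22 × 0.0042 = $141.377124
Total = $288.1400432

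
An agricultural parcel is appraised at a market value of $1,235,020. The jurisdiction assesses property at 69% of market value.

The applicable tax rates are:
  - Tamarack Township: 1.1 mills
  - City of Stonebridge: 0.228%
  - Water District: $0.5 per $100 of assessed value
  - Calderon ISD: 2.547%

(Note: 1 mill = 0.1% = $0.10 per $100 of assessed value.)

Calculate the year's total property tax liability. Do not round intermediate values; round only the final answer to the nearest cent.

Assessed value = $1,235,020 × 0.69 = $852,163.8
Tamarack Township: $852,163.8 × 0.0011 = $937.38018
City of Stonebridge: $852,163.8 × 0.00228 = $1,942.933464
Water District: $852,163.8 × 0.005 = $4,260.819
Calderon ISD: $852,163.8 × 0.02547 = $21,704.611986
Total = $28,845.74463

$28,845.74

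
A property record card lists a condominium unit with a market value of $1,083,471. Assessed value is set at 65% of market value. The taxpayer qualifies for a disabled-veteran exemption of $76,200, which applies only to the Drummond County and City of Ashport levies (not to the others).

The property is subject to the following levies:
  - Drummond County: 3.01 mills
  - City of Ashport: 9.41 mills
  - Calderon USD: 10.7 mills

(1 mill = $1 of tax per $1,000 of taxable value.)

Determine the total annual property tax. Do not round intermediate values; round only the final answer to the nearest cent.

$15,336.00

Assessed value = $1,083,471 × 0.65 = $704,256.15
Drummond County: ($704,256.15 − $76,200) × 0.00301 = $628,056.15 × 0.00301 = $1,890.4490115
City of Ashport: ($704,256.15 − $76,200) × 0.00941 = $628,056.15 × 0.00941 = $5,910.0083715
Calderon USD: $704,256.15 × 0.0107 = $7,535.540805
Total = $15,335.998188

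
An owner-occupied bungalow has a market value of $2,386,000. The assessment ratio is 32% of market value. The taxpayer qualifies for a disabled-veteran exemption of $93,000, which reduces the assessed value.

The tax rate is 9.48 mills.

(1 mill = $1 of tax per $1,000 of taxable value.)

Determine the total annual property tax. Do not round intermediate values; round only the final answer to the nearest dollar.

Assessed value = $2,386,000 × 0.32 = $763,520
Taxable value = $763,520 − $93,000 = $670,520
Tax = $670,520 × 0.00948 = $6,356.5296

$6,357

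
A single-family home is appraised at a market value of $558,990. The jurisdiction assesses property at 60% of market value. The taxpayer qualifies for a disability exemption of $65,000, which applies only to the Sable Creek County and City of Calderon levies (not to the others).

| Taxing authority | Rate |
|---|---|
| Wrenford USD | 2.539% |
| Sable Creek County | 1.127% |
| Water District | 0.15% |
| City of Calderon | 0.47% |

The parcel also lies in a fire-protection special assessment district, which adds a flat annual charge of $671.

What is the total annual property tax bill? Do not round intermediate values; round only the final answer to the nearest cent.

$14,007.94

Assessed value = $558,990 × 0.6 = $335,394
Wrenford USD: $335,394 × 0.02539 = $8,515.65366
Sable Creek County: ($335,394 − $65,000) × 0.01127 = $270,394 × 0.01127 = $3,047.34038
Water District: $335,394 × 0.0015 = $503.091
City of Calderon: ($335,394 − $65,000) × 0.0047 = $270,394 × 0.0047 = $1,270.8518
Levies subtotal = $13,336.93684
Total = $13,336.93684 + $671 = $14,007.93684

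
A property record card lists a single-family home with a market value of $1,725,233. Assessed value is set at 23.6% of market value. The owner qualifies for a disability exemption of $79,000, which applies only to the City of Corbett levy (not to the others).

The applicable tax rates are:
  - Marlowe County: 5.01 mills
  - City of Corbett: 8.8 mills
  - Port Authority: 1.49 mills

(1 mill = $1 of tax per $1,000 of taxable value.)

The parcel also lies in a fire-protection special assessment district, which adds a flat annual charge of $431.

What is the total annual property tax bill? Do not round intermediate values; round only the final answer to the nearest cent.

$5,965.27

Assessed value = $1,725,233 × 0.236 = $407,154.988
Marlowe County: $407,154.988 × 0.00501 = $2,039.84648988
City of Corbett: ($407,154.988 − $79,000) × 0.0088 = $328,154.988 × 0.0088 = $2,887.7638944
Port Authority: $407,154.988 × 0.00149 = $606.66093212
Levies subtotal = $5,534.2713164
Total = $5,534.2713164 + $431 = $5,965.2713164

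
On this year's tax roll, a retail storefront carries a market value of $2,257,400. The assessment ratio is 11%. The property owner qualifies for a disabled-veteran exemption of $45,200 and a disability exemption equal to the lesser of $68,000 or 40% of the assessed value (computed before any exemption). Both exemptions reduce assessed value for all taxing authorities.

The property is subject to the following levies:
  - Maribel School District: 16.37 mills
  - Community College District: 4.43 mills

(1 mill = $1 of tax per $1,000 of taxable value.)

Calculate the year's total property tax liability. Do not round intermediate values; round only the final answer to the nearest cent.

Assessed value = $2,257,400 × 0.11 = $248,314
Disability exemption = min($68,000, 40% × $248,314) = min($68,000, $99,325.6) = $68,000 (dollar cap binds)
Taxable value = $248,314 − $45,200 − $68,000 = $135,114
Maribel School District: $135,114 × 0.01637 = $2,211.81618
Community College District: $135,114 × 0.00443 = $598.55502
Total = $2,810.3712

$2,810.37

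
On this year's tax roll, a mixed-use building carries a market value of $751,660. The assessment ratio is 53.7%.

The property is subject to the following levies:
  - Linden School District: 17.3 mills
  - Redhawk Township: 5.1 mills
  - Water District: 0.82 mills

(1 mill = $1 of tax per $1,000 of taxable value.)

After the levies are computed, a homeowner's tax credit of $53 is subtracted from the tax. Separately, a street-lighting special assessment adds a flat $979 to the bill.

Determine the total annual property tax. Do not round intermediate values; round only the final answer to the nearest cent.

Assessed value = $751,660 × 0.537 = $403,641.42
Linden School District: $403,641.42 × 0.0173 = $6,982.996566
Redhawk Township: $403,641.42 × 0.0051 = $2,058.571242
Water District: $403,641.42 × 0.00082 = $330.9859644
Levies subtotal = $9,372.5537724
After credit = $9,372.5537724 − $53 = $9,319.5537724
Total = $9,319.5537724 + $979 = $10,298.5537724

$10,298.55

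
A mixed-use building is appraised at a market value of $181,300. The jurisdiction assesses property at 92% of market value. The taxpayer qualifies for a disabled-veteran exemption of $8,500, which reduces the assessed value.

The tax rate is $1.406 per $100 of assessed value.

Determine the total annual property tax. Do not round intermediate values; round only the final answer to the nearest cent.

Assessed value = $181,300 × 0.92 = $166,796
Taxable value = $166,796 − $8,500 = $158,296
Tax = $158,296 × 0.01406 = $2,225.64176

$2,225.64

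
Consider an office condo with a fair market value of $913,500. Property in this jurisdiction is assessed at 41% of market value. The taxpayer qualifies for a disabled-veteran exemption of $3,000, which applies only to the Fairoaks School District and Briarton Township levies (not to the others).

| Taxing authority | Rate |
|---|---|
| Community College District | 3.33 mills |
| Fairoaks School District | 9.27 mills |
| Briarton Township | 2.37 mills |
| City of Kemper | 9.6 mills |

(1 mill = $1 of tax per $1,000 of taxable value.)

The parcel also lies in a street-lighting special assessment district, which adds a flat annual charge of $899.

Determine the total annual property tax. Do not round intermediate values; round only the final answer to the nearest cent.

Assessed value = $913,500 × 0.41 = $374,535
Community College District: $374,535 × 0.00333 = $1,247.20155
Fairoaks School District: ($374,535 − $3,000) × 0.00927 = $371,535 × 0.00927 = $3,444.12945
Briarton Township: ($374,535 − $3,000) × 0.00237 = $371,535 × 0.00237 = $880.53795
City of Kemper: $374,535 × 0.0096 = $3,595.536
Levies subtotal = $9,167.40495
Total = $9,167.40495 + $899 = $10,066.40495

$10,066.40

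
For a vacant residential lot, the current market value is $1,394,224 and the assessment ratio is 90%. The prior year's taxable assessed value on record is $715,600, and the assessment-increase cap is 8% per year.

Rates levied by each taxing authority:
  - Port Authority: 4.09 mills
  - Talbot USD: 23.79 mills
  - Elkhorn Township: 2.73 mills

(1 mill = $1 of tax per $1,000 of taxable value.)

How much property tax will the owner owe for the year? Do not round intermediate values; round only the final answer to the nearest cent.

Uncapped assessed value = $1,394,224 × 0.9 = $1,254,801.6
Cap limit = $715,600 × 1.08 = $772,848
Taxable assessed value = min($1,254,801.6, $772,848) = $772,848 (cap binds)
Port Authority: $772,848 × 0.00409 = $3,160.94832
Talbot USD: $772,848 × 0.02379 = $18,386.05392
Elkhorn Township: $772,848 × 0.00273 = $2,109.87504
Total = $23,656.87728

$23,656.88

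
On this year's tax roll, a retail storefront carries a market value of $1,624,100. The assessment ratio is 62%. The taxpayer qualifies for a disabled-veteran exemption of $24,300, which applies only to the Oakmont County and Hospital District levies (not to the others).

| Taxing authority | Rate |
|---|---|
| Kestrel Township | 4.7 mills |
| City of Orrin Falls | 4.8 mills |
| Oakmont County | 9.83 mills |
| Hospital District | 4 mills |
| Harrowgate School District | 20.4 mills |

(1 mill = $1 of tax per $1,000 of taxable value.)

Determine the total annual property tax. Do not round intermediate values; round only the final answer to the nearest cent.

$43,697.50

Assessed value = $1,624,100 × 0.62 = $1,006,942
Kestrel Township: $1,006,942 × 0.0047 = $4,732.6274
City of Orrin Falls: $1,006,942 × 0.0048 = $4,833.3216
Oakmont County: ($1,006,942 − $24,300) × 0.00983 = $982,642 × 0.00983 = $9,659.37086
Hospital District: ($1,006,942 − $24,300) × 0.004 = $982,642 × 0.004 = $3,930.568
Harrowgate School District: $1,006,942 × 0.0204 = $20,541.6168
Total = $43,697.50466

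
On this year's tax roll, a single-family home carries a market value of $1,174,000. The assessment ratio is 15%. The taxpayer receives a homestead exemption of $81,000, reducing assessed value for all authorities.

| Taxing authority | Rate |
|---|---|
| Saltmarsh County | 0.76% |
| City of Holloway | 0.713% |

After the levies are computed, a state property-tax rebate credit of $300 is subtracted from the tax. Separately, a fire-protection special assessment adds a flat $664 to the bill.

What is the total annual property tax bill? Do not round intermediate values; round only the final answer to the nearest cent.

$1,764.82

Assessed value = $1,174,000 × 0.15 = $176,100
Taxable value = $176,100 − $81,000 = $95,100
Saltmarsh County: $95,100 × 0.0076 = $722.76
City of Holloway: $95,100 × 0.00713 = $678.063
Levies subtotal = $1,400.823
After credit = $1,400.823 − $300 = $1,100.823
Total = $1,100.823 + $664 = $1,764.823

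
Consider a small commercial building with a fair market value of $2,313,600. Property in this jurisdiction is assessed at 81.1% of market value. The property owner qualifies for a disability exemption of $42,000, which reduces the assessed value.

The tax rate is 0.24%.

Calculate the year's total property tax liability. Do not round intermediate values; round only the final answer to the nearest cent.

$4,402.39

Assessed value = $2,313,600 × 0.811 = $1,876,329.6
Taxable value = $1,876,329.6 − $42,000 = $1,834,329.6
Tax = $1,834,329.6 × 0.0024 = $4,402.39104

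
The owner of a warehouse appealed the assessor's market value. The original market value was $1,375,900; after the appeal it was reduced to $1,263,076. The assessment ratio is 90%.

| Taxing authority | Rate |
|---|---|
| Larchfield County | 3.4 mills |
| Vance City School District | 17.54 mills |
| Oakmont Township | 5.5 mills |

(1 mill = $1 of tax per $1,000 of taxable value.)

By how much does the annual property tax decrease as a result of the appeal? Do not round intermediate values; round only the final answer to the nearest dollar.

Old assessed value = $1,375,900 × 0.9 = $1,238,310
New assessed value = $1,263,076 × 0.9 = $1,136,768.4
Combined rate = 0.0034 + 0.01754 + 0.0055 = 0.02644
Old tax = $1,238,310 × 0.02644 = $32,740.9164
New tax = $1,136,768.4 × 0.02644 = $30,056.156496
Reduction = $32,740.9164 − $30,056.156496 = $2,684.759904

$2,685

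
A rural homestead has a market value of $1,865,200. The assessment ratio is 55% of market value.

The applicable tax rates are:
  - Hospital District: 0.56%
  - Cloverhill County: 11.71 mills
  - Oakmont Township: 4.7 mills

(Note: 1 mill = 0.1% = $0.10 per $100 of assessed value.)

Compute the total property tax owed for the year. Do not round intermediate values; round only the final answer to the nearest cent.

$22,579.18

Assessed value = $1,865,200 × 0.55 = $1,025,860
Hospital District: $1,025,860 × 0.0056 = $5,744.816
Cloverhill County: $1,025,860 × 0.01171 = $12,012.8206
Oakmont Township: $1,025,860 × 0.0047 = $4,821.542
Total = $22,579.1786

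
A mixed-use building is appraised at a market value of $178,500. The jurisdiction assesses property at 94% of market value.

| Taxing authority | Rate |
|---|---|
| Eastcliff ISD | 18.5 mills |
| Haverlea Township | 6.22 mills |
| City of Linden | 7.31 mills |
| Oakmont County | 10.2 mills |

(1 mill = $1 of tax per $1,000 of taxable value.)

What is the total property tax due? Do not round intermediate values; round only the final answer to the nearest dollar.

$7,086

Assessed value = $178,500 × 0.94 = $167,790
Eastcliff ISD: $167,790 × 0.0185 = $3,104.115
Haverlea Township: $167,790 × 0.00622 = $1,043.6538
City of Linden: $167,790 × 0.00731 = $1,226.5449
Oakmont County: $167,790 × 0.0102 = $1,711.458
Total = $3,104.115 + $1,043.6538 + $1,226.5449 + $1,711.458 = $7,085.7717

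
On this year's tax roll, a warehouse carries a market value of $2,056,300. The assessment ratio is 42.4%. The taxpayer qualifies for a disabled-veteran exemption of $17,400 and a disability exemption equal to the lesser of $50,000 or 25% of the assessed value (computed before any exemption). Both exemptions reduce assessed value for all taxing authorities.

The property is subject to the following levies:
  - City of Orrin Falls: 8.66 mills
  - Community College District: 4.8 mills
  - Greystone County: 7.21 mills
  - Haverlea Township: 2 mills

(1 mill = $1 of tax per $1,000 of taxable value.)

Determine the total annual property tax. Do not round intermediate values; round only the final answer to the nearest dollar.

$18,237

Assessed value = $2,056,300 × 0.424 = $871,871.2
Disability exemption = min($50,000, 25% × $871,871.2) = min($50,000, $217,967.8) = $50,000 (dollar cap binds)
Taxable value = $871,871.2 − $17,400 − $50,000 = $804,471.2
City of Orrin Falls: $804,471.2 × 0.00866 = $6,966.720592
Community College District: $804,471.2 × 0.0048 = $3,861.46176
Greystone County: $804,471.2 × 0.00721 = $5,800.237352
Haverlea Township: $804,471.2 × 0.002 = $1,608.9424
Total = $18,237.362104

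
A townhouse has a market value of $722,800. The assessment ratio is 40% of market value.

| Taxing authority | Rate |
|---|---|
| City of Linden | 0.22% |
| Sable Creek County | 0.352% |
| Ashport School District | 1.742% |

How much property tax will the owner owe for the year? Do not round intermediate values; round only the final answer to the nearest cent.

$6,690.24

Assessed value = $722,800 × 0.4 = $289,120
City of Linden: $289,120 × 0.0022 = $636.064
Sable Creek County: $289,120 × 0.00352 = $1,017.7024
Ashport School District: $289,120 × 0.01742 = $5,036.4704
Total = $636.064 + $1,017.7024 + $5,036.4704 = $6,690.2368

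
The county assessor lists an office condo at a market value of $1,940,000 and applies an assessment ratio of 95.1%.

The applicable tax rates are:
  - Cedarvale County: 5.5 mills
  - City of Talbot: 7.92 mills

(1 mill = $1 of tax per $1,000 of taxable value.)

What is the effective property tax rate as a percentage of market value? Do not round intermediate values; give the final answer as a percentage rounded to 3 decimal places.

1.276%

Assessed value = $1,940,000 × 0.951 = $1,844,940
Cedarvale County: $1,844,940 × 0.0055 = $10,147.17
City of Talbot: $1,844,940 × 0.00792 = $14,611.9248
Total tax = $24,759.0948
Effective rate = $24,759.0948 ÷ $1,940,000 = 1.276% of market value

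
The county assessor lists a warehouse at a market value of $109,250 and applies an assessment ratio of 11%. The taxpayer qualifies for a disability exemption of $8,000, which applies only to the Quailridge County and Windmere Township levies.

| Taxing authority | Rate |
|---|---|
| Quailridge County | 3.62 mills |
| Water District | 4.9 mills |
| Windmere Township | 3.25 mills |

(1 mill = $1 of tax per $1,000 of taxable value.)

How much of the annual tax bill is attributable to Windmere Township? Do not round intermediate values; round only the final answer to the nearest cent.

Assessed value = $109,250 × 0.11 = $12,017.5
Windmere Township taxable value = $12,017.5 − $8,000 = $4,017.5
Windmere Township levy = $4,017.5 × 0.00325 = $13.056875

$13.06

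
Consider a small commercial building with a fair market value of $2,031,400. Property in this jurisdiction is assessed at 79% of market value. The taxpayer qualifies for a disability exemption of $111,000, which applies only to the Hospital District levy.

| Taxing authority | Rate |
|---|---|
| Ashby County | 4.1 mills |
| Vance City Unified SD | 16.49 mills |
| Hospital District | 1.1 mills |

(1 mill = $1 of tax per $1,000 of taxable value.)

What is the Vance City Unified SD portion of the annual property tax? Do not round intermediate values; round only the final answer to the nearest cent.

Assessed value = $2,031,400 × 0.79 = $1,604,806
Vance City Unified SD taxable value = $1,604,806 (exemption does not apply)
Vance City Unified SD levy = $1,604,806 × 0.01649 = $26,463.25094

$26,463.25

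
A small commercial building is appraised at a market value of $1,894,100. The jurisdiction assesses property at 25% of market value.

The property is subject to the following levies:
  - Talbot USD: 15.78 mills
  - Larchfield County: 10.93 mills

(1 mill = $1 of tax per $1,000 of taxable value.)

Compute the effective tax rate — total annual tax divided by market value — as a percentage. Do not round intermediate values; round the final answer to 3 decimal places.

0.668%

Assessed value = $1,894,100 × 0.25 = $473,525
Talbot USD: $473,525 × 0.01578 = $7,472.2245
Larchfield County: $473,525 × 0.01093 = $5,175.62825
Total tax = $12,647.85275
Effective rate = $12,647.85275 ÷ $1,894,100 = 0.668% of market value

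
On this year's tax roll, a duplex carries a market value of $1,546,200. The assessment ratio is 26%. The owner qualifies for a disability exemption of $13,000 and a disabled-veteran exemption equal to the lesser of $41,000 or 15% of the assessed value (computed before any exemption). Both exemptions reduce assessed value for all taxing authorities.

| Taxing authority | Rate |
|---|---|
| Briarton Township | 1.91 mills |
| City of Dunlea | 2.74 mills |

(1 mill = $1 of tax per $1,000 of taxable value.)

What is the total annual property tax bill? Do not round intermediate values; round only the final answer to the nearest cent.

Assessed value = $1,546,200 × 0.26 = $402,012
Disabled-veteran exemption = min($41,000, 15% × $402,012) = min($41,000, $60,301.8) = $41,000 (dollar cap binds)
Taxable value = $402,012 − $13,000 − $41,000 = $348,012
Briarton Township: $348,012 × 0.00191 = $664.70292
City of Dunlea: $348,012 × 0.00274 = $953.55288
Total = $1,618.2558

$1,618.26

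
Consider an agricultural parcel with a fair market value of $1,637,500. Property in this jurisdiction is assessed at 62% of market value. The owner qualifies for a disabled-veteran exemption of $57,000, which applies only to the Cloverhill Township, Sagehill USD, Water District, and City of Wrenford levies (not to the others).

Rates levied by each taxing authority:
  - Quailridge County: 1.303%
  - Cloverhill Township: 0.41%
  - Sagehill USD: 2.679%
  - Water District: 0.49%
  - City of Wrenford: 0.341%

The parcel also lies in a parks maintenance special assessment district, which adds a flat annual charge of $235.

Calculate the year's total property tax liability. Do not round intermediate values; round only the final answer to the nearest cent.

$51,027.11

Assessed value = $1,637,500 × 0.62 = $1,015,250
Quailridge County: $1,015,250 × 0.01303 = $13,228.7075
Cloverhill Township: ($1,015,250 − $57,000) × 0.0041 = $958,250 × 0.0041 = $3,928.825
Sagehill USD: ($1,015,250 − $57,000) × 0.02679 = $958,250 × 0.02679 = $25,671.5175
Water District: ($1,015,250 − $57,000) × 0.0049 = $958,250 × 0.0049 = $4,695.425
City of Wrenford: ($1,015,250 − $57,000) × 0.00341 = $958,250 × 0.00341 = $3,267.6325
Levies subtotal = $50,792.1075
Total = $50,792.1075 + $235 = $51,027.1075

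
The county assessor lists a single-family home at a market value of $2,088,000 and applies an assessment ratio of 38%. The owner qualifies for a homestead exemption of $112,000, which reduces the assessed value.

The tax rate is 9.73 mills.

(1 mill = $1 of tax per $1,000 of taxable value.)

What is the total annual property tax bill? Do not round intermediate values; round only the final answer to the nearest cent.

Assessed value = $2,088,000 × 0.38 = $793,440
Taxable value = $793,440 − $112,000 = $681,440
Tax = $681,440 × 0.00973 = $6,630.4112

$6,630.41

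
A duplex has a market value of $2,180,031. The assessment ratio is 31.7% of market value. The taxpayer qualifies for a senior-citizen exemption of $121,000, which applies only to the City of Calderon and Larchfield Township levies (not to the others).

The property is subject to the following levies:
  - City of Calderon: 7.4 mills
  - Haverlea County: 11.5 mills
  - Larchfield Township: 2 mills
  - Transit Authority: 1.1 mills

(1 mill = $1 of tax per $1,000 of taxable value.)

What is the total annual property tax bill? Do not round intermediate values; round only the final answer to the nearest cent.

$14,066.14

Assessed value = $2,180,031 × 0.317 = $691,069.827
City of Calderon: ($691,069.827 − $121,000) × 0.0074 = $570,069.827 × 0.0074 = $4,218.5167198
Haverlea County: $691,069.827 × 0.0115 = $7,947.3030105
Larchfield Township: ($691,069.827 − $121,000) × 0.002 = $570,069.827 × 0.002 = $1,140.139654
Transit Authority: $691,069.827 × 0.0011 = $760.1768097
Total = $14,066.136194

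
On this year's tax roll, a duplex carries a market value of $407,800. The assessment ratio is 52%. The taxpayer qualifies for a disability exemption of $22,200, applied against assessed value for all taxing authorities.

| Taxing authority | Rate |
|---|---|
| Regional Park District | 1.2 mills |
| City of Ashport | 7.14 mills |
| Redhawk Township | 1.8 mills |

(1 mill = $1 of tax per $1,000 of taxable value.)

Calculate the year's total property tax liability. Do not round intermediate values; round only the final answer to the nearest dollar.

$1,925

Assessed value = $407,800 × 0.52 = $212,056
Taxable value = $212,056 − $22,200 = $189,856
Regional Park District: $189,856 × 0.0012 = $227.8272
City of Ashport: $189,856 × 0.00714 = $1,355.57184
Redhawk Township: $189,856 × 0.0018 = $341.7408
Total = $227.8272 + $1,355.57184 + $341.7408 = $1,925.13984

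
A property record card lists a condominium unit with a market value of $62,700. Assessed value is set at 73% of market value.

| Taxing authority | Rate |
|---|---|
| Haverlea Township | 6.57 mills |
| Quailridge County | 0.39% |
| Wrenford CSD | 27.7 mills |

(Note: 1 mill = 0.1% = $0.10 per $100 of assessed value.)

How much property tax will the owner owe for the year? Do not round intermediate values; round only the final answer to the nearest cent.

$1,747.08

Assessed value = $62,700 × 0.73 = $45,771
Haverlea Township: $45,771 × 0.00657 = $300.71547
Quailridge County: $45,771 × 0.0039 = $178.5069
Wrenford CSD: $45,771 × 0.0277 = $1,267.8567
Total = $1,747.07907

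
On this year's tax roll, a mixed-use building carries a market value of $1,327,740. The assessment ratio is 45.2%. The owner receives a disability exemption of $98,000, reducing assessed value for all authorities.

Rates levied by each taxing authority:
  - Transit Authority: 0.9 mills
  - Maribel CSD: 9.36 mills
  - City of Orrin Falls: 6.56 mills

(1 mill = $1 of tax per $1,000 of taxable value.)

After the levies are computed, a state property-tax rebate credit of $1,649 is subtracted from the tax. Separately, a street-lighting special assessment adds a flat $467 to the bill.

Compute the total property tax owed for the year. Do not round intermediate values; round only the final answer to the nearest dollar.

Assessed value = $1,327,740 × 0.452 = $600,138.48
Taxable value = $600,138.48 − $98,000 = $502,138.48
Transit Authority: $502,138.48 × 0.0009 = $451.924632
Maribel CSD: $502,138.48 × 0.00936 = $4,700.0161728
City of Orrin Falls: $502,138.48 × 0.00656 = $3,294.0284288
Levies subtotal = $8,445.9692336
After credit = $8,445.9692336 − $1,649 = $6,796.9692336
Total = $6,796.9692336 + $467 = $7,263.9692336

$7,264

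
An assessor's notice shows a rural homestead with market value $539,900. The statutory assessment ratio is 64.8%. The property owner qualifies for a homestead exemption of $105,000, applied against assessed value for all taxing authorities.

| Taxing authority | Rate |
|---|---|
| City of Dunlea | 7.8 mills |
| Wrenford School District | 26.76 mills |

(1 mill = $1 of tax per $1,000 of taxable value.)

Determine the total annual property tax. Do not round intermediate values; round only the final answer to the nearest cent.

Assessed value = $539,900 × 0.648 = $349,855.2
Taxable value = $349,855.2 − $105,000 = $244,855.2
City of Dunlea: $244,855.2 × 0.0078 = $1,909.87056
Wrenford School District: $244,855.2 × 0.02676 = $6,552.325152
Total = $1,909.87056 + $6,552.325152 = $8,462.195712

$8,462.20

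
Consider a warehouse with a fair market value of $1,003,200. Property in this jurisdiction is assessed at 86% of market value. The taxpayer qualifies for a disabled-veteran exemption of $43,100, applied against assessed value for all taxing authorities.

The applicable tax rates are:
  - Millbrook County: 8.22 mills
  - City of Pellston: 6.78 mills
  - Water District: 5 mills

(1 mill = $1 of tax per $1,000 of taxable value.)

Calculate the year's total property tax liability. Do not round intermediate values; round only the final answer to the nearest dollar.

$16,393

Assessed value = $1,003,200 × 0.86 = $862,752
Taxable value = $862,752 − $43,100 = $819,652
Millbrook County: $819,652 × 0.00822 = $6,737.53944
City of Pellston: $819,652 × 0.00678 = $5,557.24056
Water District: $819,652 × 0.005 = $4,098.26
Total = $6,737.53944 + $5,557.24056 + $4,098.26 = $16,393.04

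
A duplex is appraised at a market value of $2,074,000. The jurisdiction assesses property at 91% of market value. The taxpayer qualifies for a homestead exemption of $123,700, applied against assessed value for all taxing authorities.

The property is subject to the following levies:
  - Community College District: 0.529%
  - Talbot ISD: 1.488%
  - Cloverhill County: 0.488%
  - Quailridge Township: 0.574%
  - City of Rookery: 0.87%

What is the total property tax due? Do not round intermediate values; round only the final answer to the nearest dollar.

$69,646

Assessed value = $2,074,000 × 0.91 = $1,887,340
Taxable value = $1,887,340 − $123,700 = $1,763,640
Community College District: $1,763,640 × 0.00529 = $9,329.6556
Talbot ISD: $1,763,640 × 0.01488 = $26,242.9632
Cloverhill County: $1,763,640 × 0.00488 = $8,606.5632
Quailridge Township: $1,763,640 × 0.00574 = $10,123.2936
City of Rookery: $1,763,640 × 0.0087 = $15,343.668
Total = $9,329.6556 + $26,242.9632 + $8,606.5632 + $10,123.2936 + $15,343.668 = $69,646.1436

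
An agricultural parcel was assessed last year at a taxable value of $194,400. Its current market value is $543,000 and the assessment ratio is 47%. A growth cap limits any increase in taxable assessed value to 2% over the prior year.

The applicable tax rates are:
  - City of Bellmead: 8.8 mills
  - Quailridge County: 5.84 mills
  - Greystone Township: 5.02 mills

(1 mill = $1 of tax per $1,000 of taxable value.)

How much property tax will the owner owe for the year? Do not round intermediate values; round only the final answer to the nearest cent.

$3,898.34

Uncapped assessed value = $543,000 × 0.47 = $255,210
Cap limit = $194,400 × 1.02 = $198,288
Taxable assessed value = min($255,210, $198,288) = $198,288 (cap binds)
City of Bellmead: $198,288 × 0.0088 = $1,744.9344
Quailridge County: $198,288 × 0.00584 = $1,158.00192
Greystone Township: $198,288 × 0.00502 = $995.40576
Total = $3,898.34208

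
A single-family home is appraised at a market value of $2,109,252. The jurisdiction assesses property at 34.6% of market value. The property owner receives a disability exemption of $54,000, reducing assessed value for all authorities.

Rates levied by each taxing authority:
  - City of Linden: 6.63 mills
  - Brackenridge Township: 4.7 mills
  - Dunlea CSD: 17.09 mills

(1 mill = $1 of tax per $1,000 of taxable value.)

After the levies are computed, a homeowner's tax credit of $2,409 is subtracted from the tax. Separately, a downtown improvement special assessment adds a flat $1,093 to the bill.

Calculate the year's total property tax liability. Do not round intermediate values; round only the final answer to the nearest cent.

$17,890.27

Assessed value = $2,109,252 × 0.346 = $729,801.192
Taxable value = $729,801.192 − $54,000 = $675,801.192
City of Linden: $675,801.192 × 0.00663 = $4,480.56190296
Brackenridge Township: $675,801.192 × 0.0047 = $3,176.2656024
Dunlea CSD: $675,801.192 × 0.01709 = $11,549.44237128
Levies subtotal = $19,206.26987664
After credit = $19,206.26987664 − $2,409 = $16,797.26987664
Total = $16,797.26987664 + $1,093 = $17,890.26987664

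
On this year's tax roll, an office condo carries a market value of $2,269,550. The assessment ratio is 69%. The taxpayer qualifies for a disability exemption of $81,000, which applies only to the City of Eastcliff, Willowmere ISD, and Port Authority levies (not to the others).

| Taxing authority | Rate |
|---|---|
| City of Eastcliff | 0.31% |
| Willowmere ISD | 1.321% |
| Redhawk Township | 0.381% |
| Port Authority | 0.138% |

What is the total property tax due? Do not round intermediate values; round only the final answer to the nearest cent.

$32,235.88

Assessed value = $2,269,550 × 0.69 = $1,565,989.5
City of Eastcliff: ($1,565,989.5 − $81,000) × 0.0031 = $1,484,989.5 × 0.0031 = $4,603.46745
Willowmere ISD: ($1,565,989.5 − $81,000) × 0.01321 = $1,484,989.5 × 0.01321 = $19,616.711295
Redhawk Township: $1,565,989.5 × 0.00381 = $5,966.419995
Port Authority: ($1,565,989.5 − $81,000) × 0.00138 = $1,484,989.5 × 0.00138 = $2,049.28551
Total = $32,235.88425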